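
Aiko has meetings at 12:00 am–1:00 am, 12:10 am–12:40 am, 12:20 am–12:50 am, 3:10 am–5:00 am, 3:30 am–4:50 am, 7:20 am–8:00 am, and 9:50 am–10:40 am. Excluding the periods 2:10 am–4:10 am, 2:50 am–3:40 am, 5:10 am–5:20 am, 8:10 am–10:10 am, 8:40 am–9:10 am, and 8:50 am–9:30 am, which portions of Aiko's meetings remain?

Merge the first list: 12:00 am–1:00 am, 3:10 am–5:00 am, 7:20 am–8:00 am, 9:50 am–10:40 am.
Merge the second list: 2:10 am–4:10 am, 5:10 am–5:20 am, 8:10 am–10:10 am.
12:00 am–1:00 am is untouched.
3:10 am–5:00 am with B removed leaves 4:10 am–5:00 am.
7:20 am–8:00 am is untouched.
9:50 am–10:40 am with B removed leaves 10:10 am–10:40 am.

12:00 am–1:00 am, 4:10 am–5:00 am, 7:20 am–8:00 am, 10:10 am–10:40 am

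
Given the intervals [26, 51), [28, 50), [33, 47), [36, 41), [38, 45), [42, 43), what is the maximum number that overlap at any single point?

Sweep endpoints in order; track running count of active intervals.
Peak of 5 reached at 38.

5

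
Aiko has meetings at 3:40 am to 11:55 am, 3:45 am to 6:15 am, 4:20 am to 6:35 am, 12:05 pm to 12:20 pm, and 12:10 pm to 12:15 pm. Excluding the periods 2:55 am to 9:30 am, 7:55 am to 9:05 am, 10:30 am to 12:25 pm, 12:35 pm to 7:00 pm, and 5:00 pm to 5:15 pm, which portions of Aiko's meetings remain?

9:30 am-10:30 am

Merge the first list: 3:40 am-11:55 am, 12:05 pm-12:20 pm.
Merge the second list: 2:55 am-9:30 am, 10:30 am-12:25 pm, 12:35 pm-7:00 pm.
3:40 am-11:55 am with B removed leaves 9:30 am-10:30 am.
12:05 pm-12:20 pm lies entirely inside B → drops out.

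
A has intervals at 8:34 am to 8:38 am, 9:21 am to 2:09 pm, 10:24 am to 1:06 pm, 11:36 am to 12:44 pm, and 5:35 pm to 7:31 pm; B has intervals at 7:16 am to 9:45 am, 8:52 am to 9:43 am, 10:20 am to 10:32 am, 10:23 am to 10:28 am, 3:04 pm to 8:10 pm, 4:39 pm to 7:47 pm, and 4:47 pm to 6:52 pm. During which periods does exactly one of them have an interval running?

7:16 am–8:34 am, 8:38 am–9:21 am, 9:45 am–10:20 am, 10:32 am–2:09 pm, 3:04 pm–5:35 pm, 7:31 pm–8:10 pm

First set merges to 8:34 am–8:38 am, 9:21 am–2:09 pm, 5:35 pm–7:31 pm.
Second set merges to 7:16 am–9:45 am, 10:20 am–10:32 am, 3:04 pm–8:10 pm.
A but not B: 9:45 am–10:20 am, 10:32 am–2:09 pm.
B but not A: 7:16 am–8:34 am, 8:38 am–9:21 am, 3:04 pm–5:35 pm, 7:31 pm–8:10 pm.
Combining gives A △ B.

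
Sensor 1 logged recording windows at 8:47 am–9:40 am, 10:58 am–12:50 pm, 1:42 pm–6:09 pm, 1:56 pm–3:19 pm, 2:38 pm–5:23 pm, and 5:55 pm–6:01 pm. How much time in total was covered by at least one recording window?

7 h 12 min

Merged: 8:47 am–9:40 am, 10:58 am–12:50 pm, 1:42 pm–6:09 pm.
Lengths: 53 min + 1 h 52 min + 4 h 27 min = 7 h 12 min.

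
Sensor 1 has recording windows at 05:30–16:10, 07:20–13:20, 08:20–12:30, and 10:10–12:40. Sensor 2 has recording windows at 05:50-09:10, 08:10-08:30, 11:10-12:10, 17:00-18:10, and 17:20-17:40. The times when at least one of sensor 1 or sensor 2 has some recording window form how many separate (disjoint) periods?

A, merged: 05:30-16:10.
B, merged: 05:50-09:10, 11:10-12:10, 17:00-18:10.
A ∪ B = 05:30-16:10, 17:00-18:10.
That is 2 disjoint pieces.

2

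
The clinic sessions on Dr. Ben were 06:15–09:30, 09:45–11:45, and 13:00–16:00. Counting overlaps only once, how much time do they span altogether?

8 h 15 min

Merged: 06:15–09:30, 09:45–11:45, 13:00–16:00.
Lengths: 3 h 15 min + 2 h + 3 h = 8 h 15 min.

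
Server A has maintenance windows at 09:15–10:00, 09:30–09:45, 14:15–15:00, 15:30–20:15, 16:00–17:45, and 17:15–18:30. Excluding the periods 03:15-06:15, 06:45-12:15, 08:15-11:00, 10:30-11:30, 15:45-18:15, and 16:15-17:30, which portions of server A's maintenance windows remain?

Merge the first list: 09:15–10:00, 14:15–15:00, 15:30–20:15.
Merge the second list: 03:15–06:15, 06:45–12:15, 15:45–18:15.
09:15–10:00 lies entirely inside B → drops out.
14:15–15:00 is untouched.
15:30–20:15 with B removed leaves 15:30–15:45, 18:15–20:15.

14:15–15:00, 15:30–15:45, 18:15–20:15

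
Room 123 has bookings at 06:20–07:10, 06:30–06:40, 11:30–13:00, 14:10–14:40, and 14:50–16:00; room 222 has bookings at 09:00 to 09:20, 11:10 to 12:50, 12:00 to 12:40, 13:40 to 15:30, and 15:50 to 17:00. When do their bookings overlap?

11:30-12:50, 14:10-14:40, 14:50-15:30, 15:50-16:00

Merge the first list: 06:20-07:10, 11:30-13:00, 14:10-14:40, 14:50-16:00.
Merge the second list: 09:00-09:20, 11:10-12:50, 13:40-15:30, 15:50-17:00.
06:20-07:10 meets no B interval.
11:30-13:00 ∩ B → 11:30-12:50.
14:10-14:40 ∩ B → 14:10-14:40.
14:50-16:00 ∩ B → 14:50-15:30, 15:50-16:00.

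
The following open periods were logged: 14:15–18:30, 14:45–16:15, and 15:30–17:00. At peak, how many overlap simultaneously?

At 15:30, 3 of the intervals are simultaneously active.
No point has more.

3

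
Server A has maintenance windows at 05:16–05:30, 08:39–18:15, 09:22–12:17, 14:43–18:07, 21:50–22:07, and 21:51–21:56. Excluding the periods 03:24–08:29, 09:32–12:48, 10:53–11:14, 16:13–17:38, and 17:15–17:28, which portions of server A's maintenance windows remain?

08:39–09:32, 12:48–16:13, 17:38–18:15, 21:50–22:07

First set merges to 05:16–05:30, 08:39–18:15, 21:50–22:07.
Second set merges to 03:24–08:29, 09:32–12:48, 16:13–17:38.
05:16–05:30: entirely removed.
08:39–18:15 \ B = 08:39–09:32, 12:48–16:13, 17:38–18:15.
21:50–22:07: nothing removed.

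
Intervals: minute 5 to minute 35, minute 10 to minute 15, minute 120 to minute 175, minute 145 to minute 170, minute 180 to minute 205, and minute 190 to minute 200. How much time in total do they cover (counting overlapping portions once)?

110 minutes

Merged: minute 5 to minute 35, minute 120 to minute 175, minute 180 to minute 205.
Lengths: 30 minutes + 55 minutes + 25 minutes = 110 minutes.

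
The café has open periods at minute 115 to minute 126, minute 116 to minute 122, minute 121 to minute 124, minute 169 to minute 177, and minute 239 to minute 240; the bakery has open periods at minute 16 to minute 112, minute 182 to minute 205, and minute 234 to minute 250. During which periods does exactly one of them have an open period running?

A, merged: minute 115 to minute 126, minute 169 to minute 177, minute 239 to minute 240.
A but not B: minute 115 to minute 126, minute 169 to minute 177.
B but not A: minute 16 to minute 112, minute 182 to minute 205, minute 234 to minute 239, minute 240 to minute 250.
Combining gives A △ B.

minute 16 to minute 112, minute 115 to minute 126, minute 169 to minute 177, minute 182 to minute 205, minute 234 to minute 239, minute 240 to minute 250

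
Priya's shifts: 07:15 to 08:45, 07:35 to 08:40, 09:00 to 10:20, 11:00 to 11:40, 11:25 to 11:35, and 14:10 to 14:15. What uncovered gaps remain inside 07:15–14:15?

Covered (merged): 07:15–08:45, 09:00–10:20, 11:00–11:40, 14:10–14:15.
Uncovered inside 07:15–14:15: 08:45–09:00, 10:20–11:00, 11:40–14:10.

08:45–09:00, 10:20–11:00, 11:40–14:10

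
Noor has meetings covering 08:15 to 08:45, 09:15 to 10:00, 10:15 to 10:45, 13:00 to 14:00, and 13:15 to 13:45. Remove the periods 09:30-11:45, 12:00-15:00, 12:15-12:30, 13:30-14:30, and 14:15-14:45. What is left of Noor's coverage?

First set merges to 08:15–08:45, 09:15–10:00, 10:15–10:45, 13:00–14:00.
Second set merges to 09:30–11:45, 12:00–15:00.
08:15–08:45: nothing removed.
09:15–10:00 \ B = 09:15–09:30.
10:15–10:45: entirely removed.
13:00–14:00: entirely removed.

08:15–08:45, 09:15–09:30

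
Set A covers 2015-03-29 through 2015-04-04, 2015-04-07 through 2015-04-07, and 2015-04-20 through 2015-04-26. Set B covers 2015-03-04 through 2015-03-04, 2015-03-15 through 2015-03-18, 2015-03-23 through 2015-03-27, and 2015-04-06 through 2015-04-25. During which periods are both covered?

2015-04-07 through 2015-04-07, 2015-04-20 through 2015-04-25

2015-03-29 through 2015-04-04 meets no B interval.
2015-04-07 through 2015-04-07 ∩ B → 2015-04-07 through 2015-04-07.
2015-04-20 through 2015-04-26 ∩ B → 2015-04-20 through 2015-04-25.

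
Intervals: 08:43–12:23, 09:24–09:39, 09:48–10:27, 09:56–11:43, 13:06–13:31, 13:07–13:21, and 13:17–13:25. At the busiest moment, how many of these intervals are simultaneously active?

Walk the sorted start/end points keeping a running depth.
The depth first hits 3 at 09:56.

3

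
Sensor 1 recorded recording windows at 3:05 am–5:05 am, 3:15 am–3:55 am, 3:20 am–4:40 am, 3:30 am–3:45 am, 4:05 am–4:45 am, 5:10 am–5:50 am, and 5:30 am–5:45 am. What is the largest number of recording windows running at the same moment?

Sweep endpoints in order; track running count of active intervals.
Peak of 4 reached at 3:30 am.

4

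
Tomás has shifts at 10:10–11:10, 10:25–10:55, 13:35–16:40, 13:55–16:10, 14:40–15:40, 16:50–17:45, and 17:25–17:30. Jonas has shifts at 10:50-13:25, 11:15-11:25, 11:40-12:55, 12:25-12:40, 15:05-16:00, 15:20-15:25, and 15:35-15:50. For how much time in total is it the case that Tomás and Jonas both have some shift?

1 h 15 min

A, merged: 10:10–11:10, 13:35–16:40, 16:50–17:45.
B, merged: 10:50–13:25, 15:05–16:00.
A ∩ B = 10:50–11:10, 15:05–16:00.
Total: 20 min + 55 min = 1 h 15 min.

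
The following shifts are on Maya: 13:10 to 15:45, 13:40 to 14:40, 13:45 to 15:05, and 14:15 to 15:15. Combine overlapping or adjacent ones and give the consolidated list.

13:40–14:40 overlaps/touches 13:10–15:45 → extend to 13:10–15:45.
13:45–15:05 overlaps/touches 13:10–15:45 → extend to 13:10–15:45.
14:15–15:15 overlaps/touches 13:10–15:45 → extend to 13:10–15:45.

13:10–15:45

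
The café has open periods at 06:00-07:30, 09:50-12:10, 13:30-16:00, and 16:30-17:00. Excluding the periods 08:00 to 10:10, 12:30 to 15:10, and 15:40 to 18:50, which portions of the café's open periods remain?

06:00-07:30: nothing removed.
09:50-12:10 \ B = 10:10-12:10.
13:30-16:00 \ B = 15:10-15:40.
16:30-17:00: entirely removed.

06:00-07:30, 10:10-12:10, 15:10-15:40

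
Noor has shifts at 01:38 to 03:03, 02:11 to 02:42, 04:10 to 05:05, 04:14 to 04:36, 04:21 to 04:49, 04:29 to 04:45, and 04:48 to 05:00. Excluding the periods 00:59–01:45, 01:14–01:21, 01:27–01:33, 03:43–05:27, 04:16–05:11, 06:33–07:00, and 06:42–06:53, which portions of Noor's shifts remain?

A, merged: 01:38–03:03, 04:10–05:05.
B, merged: 00:59–01:45, 03:43–05:27, 06:33–07:00.
01:38–03:03 with B removed leaves 01:45–03:03.
04:10–05:05 lies entirely inside B → drops out.

01:45–03:03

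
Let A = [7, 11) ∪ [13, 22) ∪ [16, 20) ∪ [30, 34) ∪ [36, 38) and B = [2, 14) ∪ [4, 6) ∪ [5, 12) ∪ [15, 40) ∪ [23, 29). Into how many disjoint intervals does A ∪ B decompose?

Merge the first list: [7, 11), [13, 22), [30, 34), [36, 38).
Merge the second list: [2, 14), [15, 40).
A ∪ B = [2, 40).
That is 1 disjoint piece.

1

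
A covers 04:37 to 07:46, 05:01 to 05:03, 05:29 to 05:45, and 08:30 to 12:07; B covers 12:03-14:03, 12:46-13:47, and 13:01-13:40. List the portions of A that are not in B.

First set merges to 04:37–07:46, 08:30–12:07.
Second set merges to 12:03–14:03.
04:37–07:46: no B overlap → unchanged.
08:30–12:07 minus B → 08:30–12:03.

04:37–07:46, 08:30–12:03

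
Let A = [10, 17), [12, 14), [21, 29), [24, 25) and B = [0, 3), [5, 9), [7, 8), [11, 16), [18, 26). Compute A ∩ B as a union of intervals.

Merge the first list: [10, 17), [21, 29).
Merge the second list: [0, 3), [5, 9), [11, 16), [18, 26).
[10, 17) overlaps B on [11, 16).
[21, 29) overlaps B on [21, 26).

[11, 16) ∪ [21, 26)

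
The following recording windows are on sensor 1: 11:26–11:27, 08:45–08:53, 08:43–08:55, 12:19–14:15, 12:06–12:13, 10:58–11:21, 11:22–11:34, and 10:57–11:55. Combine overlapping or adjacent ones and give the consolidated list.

08:43–08:55, 10:57–11:55, 12:06–12:13, 12:19–14:15

Sort by start: 08:43–08:55, 08:45–08:53, 10:57–11:55, 10:58–11:21, 11:22–11:34, 11:26–11:27, 12:06–12:13, 12:19–14:15.
08:45–08:53 overlaps/touches 08:43–08:55 → extend to 08:43–08:55.
10:57–11:55 is disjoint → start new block.
10:58–11:21 overlaps/touches 10:57–11:55 → extend to 10:57–11:55.
11:22–11:34 overlaps/touches 10:57–11:55 → extend to 10:57–11:55.
11:26–11:27 overlaps/touches 10:57–11:55 → extend to 10:57–11:55.
12:06–12:13 is disjoint → start new block.
12:19–14:15 is disjoint → start new block.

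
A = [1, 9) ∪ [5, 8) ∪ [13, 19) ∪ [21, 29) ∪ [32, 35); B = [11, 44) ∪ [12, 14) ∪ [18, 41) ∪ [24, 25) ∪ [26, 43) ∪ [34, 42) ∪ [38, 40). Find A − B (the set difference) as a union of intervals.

A, merged: [1, 9), [13, 19), [21, 29), [32, 35).
B, merged: [11, 44).
[1, 9): no B overlap → unchanged.
[13, 19): fully covered by B → removed.
[21, 29): fully covered by B → removed.
[32, 35): fully covered by B → removed.

[1, 9)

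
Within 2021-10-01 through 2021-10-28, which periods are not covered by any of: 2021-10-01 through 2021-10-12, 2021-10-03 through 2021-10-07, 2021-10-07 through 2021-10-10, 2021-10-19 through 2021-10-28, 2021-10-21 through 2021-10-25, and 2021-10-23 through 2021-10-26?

2021-10-13 through 2021-10-18

After merging, the occupied span is 2021-10-01 through 2021-10-12, 2021-10-19 through 2021-10-28.
Gaps within 2021-10-01 through 2021-10-28: 2021-10-13 through 2021-10-18.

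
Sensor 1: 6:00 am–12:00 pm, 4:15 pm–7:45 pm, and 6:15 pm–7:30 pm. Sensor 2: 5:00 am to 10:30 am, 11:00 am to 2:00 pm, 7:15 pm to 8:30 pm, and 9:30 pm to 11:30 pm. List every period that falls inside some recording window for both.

A, merged: 6:00 am-12:00 pm, 4:15 pm-7:45 pm.
6:00 am-12:00 pm meets the second set on 6:00 am-10:30 am, 11:00 am-12:00 pm.
4:15 pm-7:45 pm meets the second set on 7:15 pm-7:45 pm.

6:00 am-10:30 am, 11:00 am-12:00 pm, 7:15 pm-7:45 pm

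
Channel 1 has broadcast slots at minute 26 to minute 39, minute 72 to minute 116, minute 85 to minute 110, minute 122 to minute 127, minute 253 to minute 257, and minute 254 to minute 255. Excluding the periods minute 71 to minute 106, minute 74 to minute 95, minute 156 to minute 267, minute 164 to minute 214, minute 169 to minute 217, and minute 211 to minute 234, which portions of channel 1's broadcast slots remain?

A, merged: minute 26 to minute 39, minute 72 to minute 116, minute 122 to minute 127, minute 253 to minute 257.
B, merged: minute 71 to minute 106, minute 156 to minute 267.
minute 26 to minute 39: no B overlap → unchanged.
minute 72 to minute 116 minus B → minute 106 to minute 116.
minute 122 to minute 127: no B overlap → unchanged.
minute 253 to minute 257: fully covered by B → removed.

minute 26 to minute 39, minute 106 to minute 116, minute 122 to minute 127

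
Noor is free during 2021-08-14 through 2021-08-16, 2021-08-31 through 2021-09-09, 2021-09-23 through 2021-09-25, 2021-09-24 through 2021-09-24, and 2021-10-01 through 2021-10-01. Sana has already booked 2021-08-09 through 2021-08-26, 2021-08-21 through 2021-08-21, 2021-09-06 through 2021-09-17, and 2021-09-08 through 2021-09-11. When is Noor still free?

Merge the first list: 2021-08-14 through 2021-08-16, 2021-08-31 through 2021-09-09, 2021-09-23 through 2021-09-25, 2021-10-01 through 2021-10-01.
Merge the second list: 2021-08-09 through 2021-08-26, 2021-09-06 through 2021-09-17.
2021-08-14 through 2021-08-16 lies entirely inside B → drops out.
2021-08-31 through 2021-09-09 with B removed leaves 2021-08-31 through 2021-09-05.
2021-09-23 through 2021-09-25 is untouched.
2021-10-01 through 2021-10-01 is untouched.

2021-08-31 through 2021-09-05, 2021-09-23 through 2021-09-25, 2021-10-01 through 2021-10-01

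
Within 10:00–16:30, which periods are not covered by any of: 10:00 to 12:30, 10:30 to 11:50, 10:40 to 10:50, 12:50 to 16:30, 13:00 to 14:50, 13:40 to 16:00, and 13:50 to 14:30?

12:30–12:50

The merged coverage is 10:00–12:30, 12:50–16:30.
Complement within 10:00–16:30: 12:30–12:50.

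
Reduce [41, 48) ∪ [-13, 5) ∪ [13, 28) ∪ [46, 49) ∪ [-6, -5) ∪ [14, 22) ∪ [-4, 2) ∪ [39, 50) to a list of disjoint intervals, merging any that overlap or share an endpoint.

[-13, 5) ∪ [13, 28) ∪ [39, 50)

Sort by start: [-13, 5), [-6, -5), [-4, 2), [13, 28), [14, 22), [39, 50), [41, 48), [46, 49).
[-6, -5) overlaps/touches [-13, 5) → extend to [-13, 5).
[-4, 2) overlaps/touches [-13, 5) → extend to [-13, 5).
[13, 28) is disjoint → start new block.
[14, 22) overlaps/touches [13, 28) → extend to [13, 28).
[39, 50) is disjoint → start new block.
[41, 48) overlaps/touches [39, 50) → extend to [39, 50).
[46, 49) overlaps/touches [39, 50) → extend to [39, 50).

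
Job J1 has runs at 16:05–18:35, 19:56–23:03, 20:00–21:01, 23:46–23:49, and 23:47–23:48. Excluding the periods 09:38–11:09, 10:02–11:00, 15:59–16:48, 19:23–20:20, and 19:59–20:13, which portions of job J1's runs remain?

First set merges to 16:05–18:35, 19:56–23:03, 23:46–23:49.
Second set merges to 09:38–11:09, 15:59–16:48, 19:23–20:20.
16:05–18:35 \ B = 16:48–18:35.
19:56–23:03 \ B = 20:20–23:03.
23:46–23:49: nothing removed.

16:48–18:35, 20:20–23:03, 23:46–23:49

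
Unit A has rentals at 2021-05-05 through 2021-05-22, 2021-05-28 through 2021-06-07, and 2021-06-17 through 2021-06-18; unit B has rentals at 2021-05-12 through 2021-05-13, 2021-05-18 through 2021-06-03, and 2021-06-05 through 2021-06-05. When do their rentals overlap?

2021-05-05 through 2021-05-22 meets the second set on 2021-05-12 through 2021-05-13, 2021-05-18 through 2021-05-22.
2021-05-28 through 2021-06-07 meets the second set on 2021-05-28 through 2021-06-03, 2021-06-05 through 2021-06-05.
2021-06-17 through 2021-06-18: no overlap with the second set.

2021-05-12 through 2021-05-13, 2021-05-18 through 2021-05-22, 2021-05-28 through 2021-06-03, 2021-06-05 through 2021-06-05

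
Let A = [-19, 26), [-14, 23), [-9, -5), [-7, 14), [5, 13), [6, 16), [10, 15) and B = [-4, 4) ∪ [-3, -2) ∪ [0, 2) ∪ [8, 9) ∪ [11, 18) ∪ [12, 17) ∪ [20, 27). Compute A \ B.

[-19, -4) ∪ [4, 8) ∪ [9, 11) ∪ [18, 20)

Merge the first list: [-19, 26).
Merge the second list: [-4, 4), [8, 9), [11, 18), [20, 27).
[-19, 26) with B removed leaves [-19, -4), [4, 8), [9, 11), [18, 20).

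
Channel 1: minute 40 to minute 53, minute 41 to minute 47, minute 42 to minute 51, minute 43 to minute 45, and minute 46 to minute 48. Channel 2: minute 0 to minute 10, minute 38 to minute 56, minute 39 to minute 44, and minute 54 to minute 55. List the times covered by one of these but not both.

Merge the first list: minute 40 to minute 53.
Merge the second list: minute 0 to minute 10, minute 38 to minute 56.
A \ B = none.
B \ A = minute 0 to minute 10, minute 38 to minute 40, minute 53 to minute 56.
Union of the two gives the symmetric difference.

minute 0 to minute 10, minute 38 to minute 40, minute 53 to minute 56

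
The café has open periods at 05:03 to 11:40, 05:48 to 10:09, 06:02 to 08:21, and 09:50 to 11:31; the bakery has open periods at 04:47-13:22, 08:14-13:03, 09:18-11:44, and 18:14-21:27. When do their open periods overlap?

A, merged: 05:03–11:40.
B, merged: 04:47–13:22, 18:14–21:27.
05:03–11:40 meets the second set on 05:03–11:40.

05:03–11:40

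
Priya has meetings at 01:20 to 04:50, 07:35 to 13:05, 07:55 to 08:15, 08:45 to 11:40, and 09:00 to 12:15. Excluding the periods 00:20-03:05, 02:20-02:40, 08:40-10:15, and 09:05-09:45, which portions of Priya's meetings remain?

03:05–04:50, 07:35–08:40, 10:15–13:05

A, merged: 01:20–04:50, 07:35–13:05.
B, merged: 00:20–03:05, 08:40–10:15.
01:20–04:50 minus B → 03:05–04:50.
07:35–13:05 minus B → 07:35–08:40, 10:15–13:05.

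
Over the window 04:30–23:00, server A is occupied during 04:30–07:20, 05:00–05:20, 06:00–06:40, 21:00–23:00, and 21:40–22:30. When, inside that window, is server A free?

The merged coverage is 04:30–07:20, 21:00–23:00.
Gaps within 04:30–23:00: 07:20–21:00.

07:20–21:00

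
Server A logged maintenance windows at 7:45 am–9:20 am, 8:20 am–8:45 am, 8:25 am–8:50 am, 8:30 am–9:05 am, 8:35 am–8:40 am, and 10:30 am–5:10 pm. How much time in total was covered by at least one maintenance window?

Merged: 7:45 am-9:20 am, 10:30 am-5:10 pm.
Lengths: 1 h 35 min + 6 h 40 min = 8 h 15 min.

8 h 15 min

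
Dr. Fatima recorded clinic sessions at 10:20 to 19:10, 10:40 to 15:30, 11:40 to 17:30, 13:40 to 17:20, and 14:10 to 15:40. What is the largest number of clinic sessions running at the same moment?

5

Walk the sorted start/end points keeping a running depth.
The depth first hits 5 at 14:10.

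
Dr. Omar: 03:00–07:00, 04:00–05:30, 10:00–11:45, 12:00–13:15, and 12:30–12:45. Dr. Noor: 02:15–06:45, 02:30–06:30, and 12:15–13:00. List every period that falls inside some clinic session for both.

Merge the first list: 03:00-07:00, 10:00-11:45, 12:00-13:15.
Merge the second list: 02:15-06:45, 12:15-13:00.
03:00-07:00 meets the second set on 03:00-06:45.
10:00-11:45: no overlap with the second set.
12:00-13:15 meets the second set on 12:15-13:00.

03:00-06:45, 12:15-13:00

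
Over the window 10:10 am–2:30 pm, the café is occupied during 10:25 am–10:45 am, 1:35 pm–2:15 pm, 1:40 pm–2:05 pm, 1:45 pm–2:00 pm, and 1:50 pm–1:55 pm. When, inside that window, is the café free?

After merging, the occupied span is 10:25 am–10:45 am, 1:35 pm–2:15 pm.
Uncovered inside 10:10 am–2:30 pm: 10:10 am–10:25 am, 10:45 am–1:35 pm, 2:15 pm–2:30 pm.

10:10 am–10:25 am, 10:45 am–1:35 pm, 2:15 pm–2:30 pm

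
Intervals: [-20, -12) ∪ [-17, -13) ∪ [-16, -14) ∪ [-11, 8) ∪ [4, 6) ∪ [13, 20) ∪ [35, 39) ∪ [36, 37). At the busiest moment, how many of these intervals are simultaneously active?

3

Walk the sorted start/end points keeping a running depth.
The depth first hits 3 at -16.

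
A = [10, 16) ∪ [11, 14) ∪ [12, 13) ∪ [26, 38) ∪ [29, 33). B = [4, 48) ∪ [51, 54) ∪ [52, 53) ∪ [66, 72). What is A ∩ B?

First set merges to [10, 16), [26, 38).
Second set merges to [4, 48), [51, 54), [66, 72).
[10, 16) ∩ B → [10, 16).
[26, 38) ∩ B → [26, 38).

[10, 16) ∪ [26, 38)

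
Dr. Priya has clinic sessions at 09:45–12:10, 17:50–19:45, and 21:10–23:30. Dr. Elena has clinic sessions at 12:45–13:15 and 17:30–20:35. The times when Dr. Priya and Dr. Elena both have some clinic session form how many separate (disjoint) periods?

A ∩ B = 17:50–19:45.
That is 1 disjoint piece.

1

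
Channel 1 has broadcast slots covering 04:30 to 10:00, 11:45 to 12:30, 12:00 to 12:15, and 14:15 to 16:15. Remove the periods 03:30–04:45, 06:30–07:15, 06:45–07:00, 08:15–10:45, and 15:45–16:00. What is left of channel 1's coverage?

First set merges to 04:30–10:00, 11:45–12:30, 14:15–16:15.
Second set merges to 03:30–04:45, 06:30–07:15, 08:15–10:45, 15:45–16:00.
04:30–10:00 \ B = 04:45–06:30, 07:15–08:15.
11:45–12:30: nothing removed.
14:15–16:15 \ B = 14:15–15:45, 16:00–16:15.

04:45–06:30, 07:15–08:15, 11:45–12:30, 14:15–15:45, 16:00–16:15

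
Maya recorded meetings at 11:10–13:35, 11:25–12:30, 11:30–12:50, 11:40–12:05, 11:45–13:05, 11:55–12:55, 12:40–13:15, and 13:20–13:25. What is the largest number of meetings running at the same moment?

At 11:55, 6 of the intervals are simultaneously active.
No point has more.

6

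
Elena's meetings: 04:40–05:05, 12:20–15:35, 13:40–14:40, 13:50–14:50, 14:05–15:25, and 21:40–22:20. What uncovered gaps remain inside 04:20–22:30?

After merging, the occupied span is 04:40–05:05, 12:20–15:35, 21:40–22:20.
Gaps within 04:20–22:30: 04:20–04:40, 05:05–12:20, 15:35–21:40, 22:20–22:30.

04:20–04:40, 05:05–12:20, 15:35–21:40, 22:20–22:30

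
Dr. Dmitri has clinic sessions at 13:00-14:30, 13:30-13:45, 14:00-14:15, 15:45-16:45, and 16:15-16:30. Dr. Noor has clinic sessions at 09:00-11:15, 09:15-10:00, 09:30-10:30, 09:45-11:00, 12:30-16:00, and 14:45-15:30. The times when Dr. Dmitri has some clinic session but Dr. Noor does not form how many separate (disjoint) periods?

1

A, merged: 13:00-14:30, 15:45-16:45.
B, merged: 09:00-11:15, 12:30-16:00.
A \ B = 16:00-16:45.
That is 1 disjoint piece.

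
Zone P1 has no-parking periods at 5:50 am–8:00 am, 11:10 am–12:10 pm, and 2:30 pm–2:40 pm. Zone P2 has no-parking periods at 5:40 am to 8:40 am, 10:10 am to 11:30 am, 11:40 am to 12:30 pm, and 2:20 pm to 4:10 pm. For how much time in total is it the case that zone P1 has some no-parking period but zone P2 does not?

A \ B = 11:30 am–11:40 am.
Total: 10 min.

10 min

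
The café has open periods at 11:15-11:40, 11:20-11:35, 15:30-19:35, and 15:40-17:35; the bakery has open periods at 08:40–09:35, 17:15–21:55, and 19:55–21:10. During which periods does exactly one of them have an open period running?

First set merges to 11:15–11:40, 15:30–19:35.
Second set merges to 08:40–09:35, 17:15–21:55.
A \ B = 11:15–11:40, 15:30–17:15.
B \ A = 08:40–09:35, 19:35–21:55.
Union of the two gives the symmetric difference.

08:40–09:35, 11:15–11:40, 15:30–17:15, 19:35–21:55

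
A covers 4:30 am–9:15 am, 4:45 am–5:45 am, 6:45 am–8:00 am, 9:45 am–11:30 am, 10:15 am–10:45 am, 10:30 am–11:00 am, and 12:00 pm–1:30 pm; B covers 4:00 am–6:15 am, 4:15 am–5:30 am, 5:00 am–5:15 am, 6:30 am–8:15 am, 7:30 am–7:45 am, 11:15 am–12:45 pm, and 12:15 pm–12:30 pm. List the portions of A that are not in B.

6:15 am–6:30 am, 8:15 am–9:15 am, 9:45 am–11:15 am, 12:45 pm–1:30 pm

Merge the first list: 4:30 am–9:15 am, 9:45 am–11:30 am, 12:00 pm–1:30 pm.
Merge the second list: 4:00 am–6:15 am, 6:30 am–8:15 am, 11:15 am–12:45 pm.
4:30 am–9:15 am minus B → 6:15 am–6:30 am, 8:15 am–9:15 am.
9:45 am–11:30 am minus B → 9:45 am–11:15 am.
12:00 pm–1:30 pm minus B → 12:45 pm–1:30 pm.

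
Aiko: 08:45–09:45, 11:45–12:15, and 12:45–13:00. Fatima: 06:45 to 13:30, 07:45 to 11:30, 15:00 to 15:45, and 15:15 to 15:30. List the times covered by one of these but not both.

B, merged: 06:45–13:30, 15:00–15:45.
A \ B = none.
B \ A = 06:45–08:45, 09:45–11:45, 12:15–12:45, 13:00–13:30, 15:00–15:45.
Union of the two gives the symmetric difference.

06:45–08:45, 09:45–11:45, 12:15–12:45, 13:00–13:30, 15:00–15:45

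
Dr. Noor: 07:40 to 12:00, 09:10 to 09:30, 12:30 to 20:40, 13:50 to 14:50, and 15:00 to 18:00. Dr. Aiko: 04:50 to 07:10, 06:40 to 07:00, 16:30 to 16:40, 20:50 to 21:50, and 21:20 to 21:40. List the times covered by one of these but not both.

04:50-07:10, 07:40-12:00, 12:30-16:30, 16:40-20:40, 20:50-21:50

First set merges to 07:40-12:00, 12:30-20:40.
Second set merges to 04:50-07:10, 16:30-16:40, 20:50-21:50.
Only in the first: 07:40-12:00, 12:30-16:30, 16:40-20:40.
Only in the second: 04:50-07:10, 20:50-21:50.
Together these are the periods covered by exactly one.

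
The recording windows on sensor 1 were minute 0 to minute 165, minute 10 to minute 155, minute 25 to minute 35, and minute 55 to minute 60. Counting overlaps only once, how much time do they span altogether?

Merged: minute 0 to minute 165.
Length: 165 minutes.

165 minutes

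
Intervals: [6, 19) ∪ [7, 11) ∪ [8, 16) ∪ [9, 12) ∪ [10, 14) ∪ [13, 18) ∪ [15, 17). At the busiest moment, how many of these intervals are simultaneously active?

Sweep endpoints in order; track running count of active intervals.
Peak of 5 reached at 10.

5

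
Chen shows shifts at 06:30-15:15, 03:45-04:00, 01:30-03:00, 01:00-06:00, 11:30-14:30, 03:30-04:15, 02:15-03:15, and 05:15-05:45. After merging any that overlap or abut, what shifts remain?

01:00–06:00, 06:30–15:15

Sort by start: 01:00–06:00, 01:30–03:00, 02:15–03:15, 03:30–04:15, 03:45–04:00, 05:15–05:45, 06:30–15:15, 11:30–14:30.
01:30–03:00 overlaps/touches 01:00–06:00 → extend to 01:00–06:00.
02:15–03:15 overlaps/touches 01:00–06:00 → extend to 01:00–06:00.
03:30–04:15 overlaps/touches 01:00–06:00 → extend to 01:00–06:00.
03:45–04:00 overlaps/touches 01:00–06:00 → extend to 01:00–06:00.
05:15–05:45 overlaps/touches 01:00–06:00 → extend to 01:00–06:00.
06:30–15:15 is disjoint → start new block.
11:30–14:30 overlaps/touches 06:30–15:15 → extend to 06:30–15:15.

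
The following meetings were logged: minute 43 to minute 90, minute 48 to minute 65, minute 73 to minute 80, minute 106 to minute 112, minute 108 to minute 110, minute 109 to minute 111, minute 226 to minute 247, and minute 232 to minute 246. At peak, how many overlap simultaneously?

At minute 109, 3 of the intervals are simultaneously active.
No point has more.

3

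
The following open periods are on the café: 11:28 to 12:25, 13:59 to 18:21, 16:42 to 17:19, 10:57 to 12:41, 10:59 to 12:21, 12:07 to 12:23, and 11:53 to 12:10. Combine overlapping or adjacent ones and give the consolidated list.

10:57–12:41, 13:59–18:21

Sort by start: 10:57–12:41, 10:59–12:21, 11:28–12:25, 11:53–12:10, 12:07–12:23, 13:59–18:21, 16:42–17:19.
10:59–12:21 overlaps/touches 10:57–12:41 → extend to 10:57–12:41.
11:28–12:25 overlaps/touches 10:57–12:41 → extend to 10:57–12:41.
11:53–12:10 overlaps/touches 10:57–12:41 → extend to 10:57–12:41.
12:07–12:23 overlaps/touches 10:57–12:41 → extend to 10:57–12:41.
13:59–18:21 is disjoint → start new block.
16:42–17:19 overlaps/touches 13:59–18:21 → extend to 13:59–18:21.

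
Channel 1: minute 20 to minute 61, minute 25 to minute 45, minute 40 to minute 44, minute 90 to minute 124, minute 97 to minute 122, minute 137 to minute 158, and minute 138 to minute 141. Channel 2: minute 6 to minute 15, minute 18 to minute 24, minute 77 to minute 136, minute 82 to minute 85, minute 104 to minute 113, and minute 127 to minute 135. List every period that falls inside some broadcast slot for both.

minute 20 to minute 24, minute 90 to minute 124

Merge the first list: minute 20 to minute 61, minute 90 to minute 124, minute 137 to minute 158.
Merge the second list: minute 6 to minute 15, minute 18 to minute 24, minute 77 to minute 136.
minute 20 to minute 61 ∩ B → minute 20 to minute 24.
minute 90 to minute 124 ∩ B → minute 90 to minute 124.
minute 137 to minute 158 meets no B interval.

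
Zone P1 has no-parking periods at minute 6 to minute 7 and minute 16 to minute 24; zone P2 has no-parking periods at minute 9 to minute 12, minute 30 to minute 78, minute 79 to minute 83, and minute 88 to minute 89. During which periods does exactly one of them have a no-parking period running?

Only in the first: minute 6 to minute 7, minute 16 to minute 24.
Only in the second: minute 9 to minute 12, minute 30 to minute 78, minute 79 to minute 83, minute 88 to minute 89.
Together these are the periods covered by exactly one.

minute 6 to minute 7, minute 9 to minute 12, minute 16 to minute 24, minute 30 to minute 78, minute 79 to minute 83, minute 88 to minute 89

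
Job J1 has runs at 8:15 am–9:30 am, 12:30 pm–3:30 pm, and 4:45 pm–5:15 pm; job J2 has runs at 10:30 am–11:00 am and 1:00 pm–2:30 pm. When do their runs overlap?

8:15 am-9:30 am meets no B interval.
12:30 pm-3:30 pm ∩ B → 1:00 pm-2:30 pm.
4:45 pm-5:15 pm meets no B interval.

1:00 pm-2:30 pm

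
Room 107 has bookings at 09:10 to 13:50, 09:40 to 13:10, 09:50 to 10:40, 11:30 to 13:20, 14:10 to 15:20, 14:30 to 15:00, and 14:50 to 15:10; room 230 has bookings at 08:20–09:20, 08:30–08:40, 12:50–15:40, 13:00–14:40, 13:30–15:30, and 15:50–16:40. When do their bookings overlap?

First set merges to 09:10–13:50, 14:10–15:20.
Second set merges to 08:20–09:20, 12:50–15:40, 15:50–16:40.
09:10–13:50 overlaps B on 09:10–09:20, 12:50–13:50.
14:10–15:20 overlaps B on 14:10–15:20.

09:10–09:20, 12:50–13:50, 14:10–15:20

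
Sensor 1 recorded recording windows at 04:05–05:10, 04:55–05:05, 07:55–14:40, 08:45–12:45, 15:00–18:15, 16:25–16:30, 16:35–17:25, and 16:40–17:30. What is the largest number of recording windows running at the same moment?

Sweep endpoints in order; track running count of active intervals.
Peak of 3 reached at 16:40.

3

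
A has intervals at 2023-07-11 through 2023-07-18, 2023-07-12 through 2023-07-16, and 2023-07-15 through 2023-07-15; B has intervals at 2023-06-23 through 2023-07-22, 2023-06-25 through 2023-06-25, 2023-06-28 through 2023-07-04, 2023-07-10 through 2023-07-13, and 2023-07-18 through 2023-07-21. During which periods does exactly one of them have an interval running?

A, merged: 2023-07-11 through 2023-07-18.
B, merged: 2023-06-23 through 2023-07-22.
A but not B: none.
B but not A: 2023-06-23 through 2023-07-10, 2023-07-19 through 2023-07-22.
Combining gives A △ B.

2023-06-23 through 2023-07-10, 2023-07-19 through 2023-07-22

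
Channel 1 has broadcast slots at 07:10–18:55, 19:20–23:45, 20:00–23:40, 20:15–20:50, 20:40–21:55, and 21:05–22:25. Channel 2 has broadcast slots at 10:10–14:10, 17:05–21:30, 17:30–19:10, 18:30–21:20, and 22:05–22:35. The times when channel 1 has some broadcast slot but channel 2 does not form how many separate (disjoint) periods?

A, merged: 07:10–18:55, 19:20–23:45.
B, merged: 10:10–14:10, 17:05–21:30, 22:05–22:35.
A \ B = 07:10–10:10, 14:10–17:05, 21:30–22:05, 22:35–23:45.
That is 4 disjoint pieces.

4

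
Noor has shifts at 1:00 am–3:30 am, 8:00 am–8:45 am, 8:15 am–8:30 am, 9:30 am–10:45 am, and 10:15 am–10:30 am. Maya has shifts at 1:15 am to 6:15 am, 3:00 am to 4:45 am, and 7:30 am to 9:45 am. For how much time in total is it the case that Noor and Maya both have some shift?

3 h 15 min

First set merges to 1:00 am-3:30 am, 8:00 am-8:45 am, 9:30 am-10:45 am.
Second set merges to 1:15 am-6:15 am, 7:30 am-9:45 am.
A ∩ B = 1:15 am-3:30 am, 8:00 am-8:45 am, 9:30 am-9:45 am.
Total: 2 h 15 min + 45 min + 15 min = 3 h 15 min.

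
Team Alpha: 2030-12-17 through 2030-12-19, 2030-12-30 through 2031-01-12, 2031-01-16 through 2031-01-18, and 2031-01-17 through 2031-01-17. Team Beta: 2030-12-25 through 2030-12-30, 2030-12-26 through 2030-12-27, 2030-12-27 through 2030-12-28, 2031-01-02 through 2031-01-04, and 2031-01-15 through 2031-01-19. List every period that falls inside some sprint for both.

2030-12-30 through 2030-12-30, 2031-01-02 through 2031-01-04, 2031-01-16 through 2031-01-18

Merge the first list: 2030-12-17 through 2030-12-19, 2030-12-30 through 2031-01-12, 2031-01-16 through 2031-01-18.
Merge the second list: 2030-12-25 through 2030-12-30, 2031-01-02 through 2031-01-04, 2031-01-15 through 2031-01-19.
2030-12-17 through 2030-12-19 falls entirely outside B.
2030-12-30 through 2031-01-12 overlaps B on 2030-12-30 through 2030-12-30, 2031-01-02 through 2031-01-04.
2031-01-16 through 2031-01-18 overlaps B on 2031-01-16 through 2031-01-18.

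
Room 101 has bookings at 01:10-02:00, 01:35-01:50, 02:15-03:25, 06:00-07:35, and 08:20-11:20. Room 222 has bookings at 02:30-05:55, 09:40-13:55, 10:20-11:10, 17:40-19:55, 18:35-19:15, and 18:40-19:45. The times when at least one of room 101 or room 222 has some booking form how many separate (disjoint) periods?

First set merges to 01:10–02:00, 02:15–03:25, 06:00–07:35, 08:20–11:20.
Second set merges to 02:30–05:55, 09:40–13:55, 17:40–19:55.
A ∪ B = 01:10–02:00, 02:15–05:55, 06:00–07:35, 08:20–13:55, 17:40–19:55.
That is 5 disjoint pieces.

5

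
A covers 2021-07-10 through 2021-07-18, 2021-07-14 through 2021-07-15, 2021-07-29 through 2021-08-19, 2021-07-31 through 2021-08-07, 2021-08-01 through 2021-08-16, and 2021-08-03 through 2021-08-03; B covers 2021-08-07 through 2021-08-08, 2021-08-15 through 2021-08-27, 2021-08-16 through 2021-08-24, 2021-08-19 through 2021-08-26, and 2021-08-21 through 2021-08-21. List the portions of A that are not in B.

Merge the first list: 2021-07-10 through 2021-07-18, 2021-07-29 through 2021-08-19.
Merge the second list: 2021-08-07 through 2021-08-08, 2021-08-15 through 2021-08-27.
2021-07-10 through 2021-07-18: no B overlap → unchanged.
2021-07-29 through 2021-08-19 minus B → 2021-07-29 through 2021-08-06, 2021-08-09 through 2021-08-14.

2021-07-10 through 2021-07-18, 2021-07-29 through 2021-08-06, 2021-08-09 through 2021-08-14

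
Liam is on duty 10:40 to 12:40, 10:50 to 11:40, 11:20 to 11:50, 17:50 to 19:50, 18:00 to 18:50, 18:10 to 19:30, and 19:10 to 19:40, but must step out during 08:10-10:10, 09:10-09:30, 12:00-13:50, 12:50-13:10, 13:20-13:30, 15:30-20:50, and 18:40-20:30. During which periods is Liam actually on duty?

First set merges to 10:40–12:40, 17:50–19:50.
Second set merges to 08:10–10:10, 12:00–13:50, 15:30–20:50.
10:40–12:40 with B removed leaves 10:40–12:00.
17:50–19:50 lies entirely inside B → drops out.

10:40–12:00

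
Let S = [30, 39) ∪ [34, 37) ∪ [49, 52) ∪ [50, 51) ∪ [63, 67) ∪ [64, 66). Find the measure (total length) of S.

16

Merged: [30, 39), [49, 52), [63, 67).
Lengths: 9 + 3 + 4 = 16.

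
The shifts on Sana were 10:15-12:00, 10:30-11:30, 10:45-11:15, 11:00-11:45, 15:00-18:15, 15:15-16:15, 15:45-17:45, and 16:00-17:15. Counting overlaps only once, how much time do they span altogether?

Merged: 10:15-12:00, 15:00-18:15.
Lengths: 1 h 45 min + 3 h 15 min = 5 h.

5 h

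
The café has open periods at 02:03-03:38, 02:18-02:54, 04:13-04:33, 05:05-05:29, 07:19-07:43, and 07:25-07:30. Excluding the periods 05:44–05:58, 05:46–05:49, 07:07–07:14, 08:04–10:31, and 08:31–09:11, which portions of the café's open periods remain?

First set merges to 02:03-03:38, 04:13-04:33, 05:05-05:29, 07:19-07:43.
Second set merges to 05:44-05:58, 07:07-07:14, 08:04-10:31.
02:03-03:38: no B overlap → unchanged.
04:13-04:33: no B overlap → unchanged.
05:05-05:29: no B overlap → unchanged.
07:19-07:43: no B overlap → unchanged.

02:03-03:38, 04:13-04:33, 05:05-05:29, 07:19-07:43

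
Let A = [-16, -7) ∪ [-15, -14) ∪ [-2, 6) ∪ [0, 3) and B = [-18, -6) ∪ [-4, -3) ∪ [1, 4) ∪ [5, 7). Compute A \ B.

A, merged: [-16, -7), [-2, 6).
[-16, -7): entirely removed.
[-2, 6) \ B = [-2, 1), [4, 5).

[-2, 1) ∪ [4, 5)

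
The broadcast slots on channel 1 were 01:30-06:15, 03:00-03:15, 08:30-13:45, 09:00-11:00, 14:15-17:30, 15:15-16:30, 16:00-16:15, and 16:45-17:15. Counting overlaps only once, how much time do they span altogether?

Merged: 01:30-06:15, 08:30-13:45, 14:15-17:30.
Lengths: 4 h 45 min + 5 h 15 min + 3 h 15 min = 13 h 15 min.

13 h 15 min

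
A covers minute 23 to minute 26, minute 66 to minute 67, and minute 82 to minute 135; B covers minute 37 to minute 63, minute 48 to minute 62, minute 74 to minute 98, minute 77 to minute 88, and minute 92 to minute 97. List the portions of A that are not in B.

minute 23 to minute 26, minute 66 to minute 67, minute 98 to minute 135

Second set merges to minute 37 to minute 63, minute 74 to minute 98.
minute 23 to minute 26: nothing removed.
minute 66 to minute 67: nothing removed.
minute 82 to minute 135 \ B = minute 98 to minute 135.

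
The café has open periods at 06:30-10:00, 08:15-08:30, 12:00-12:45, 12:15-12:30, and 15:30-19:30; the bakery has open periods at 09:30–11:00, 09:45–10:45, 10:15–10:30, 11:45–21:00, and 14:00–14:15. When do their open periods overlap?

Merge the first list: 06:30–10:00, 12:00–12:45, 15:30–19:30.
Merge the second list: 09:30–11:00, 11:45–21:00.
06:30–10:00 overlaps B on 09:30–10:00.
12:00–12:45 overlaps B on 12:00–12:45.
15:30–19:30 overlaps B on 15:30–19:30.

09:30–10:00, 12:00–12:45, 15:30–19:30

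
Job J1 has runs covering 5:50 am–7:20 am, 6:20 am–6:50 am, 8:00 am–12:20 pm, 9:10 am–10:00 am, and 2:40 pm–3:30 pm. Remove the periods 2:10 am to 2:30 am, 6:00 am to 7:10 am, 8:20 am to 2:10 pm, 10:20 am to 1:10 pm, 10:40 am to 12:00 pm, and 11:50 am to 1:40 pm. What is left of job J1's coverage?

5:50 am-6:00 am, 7:10 am-7:20 am, 8:00 am-8:20 am, 2:40 pm-3:30 pm

A, merged: 5:50 am-7:20 am, 8:00 am-12:20 pm, 2:40 pm-3:30 pm.
B, merged: 2:10 am-2:30 am, 6:00 am-7:10 am, 8:20 am-2:10 pm.
5:50 am-7:20 am minus B → 5:50 am-6:00 am, 7:10 am-7:20 am.
8:00 am-12:20 pm minus B → 8:00 am-8:20 am.
2:40 pm-3:30 pm: no B overlap → unchanged.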